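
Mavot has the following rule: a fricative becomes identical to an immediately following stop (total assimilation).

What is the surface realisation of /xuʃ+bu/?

/ʃ/ is the segment targeted by the rule; it sits immediately before /b/, so it assimilates completely and surfaces as [b].

[xubbu]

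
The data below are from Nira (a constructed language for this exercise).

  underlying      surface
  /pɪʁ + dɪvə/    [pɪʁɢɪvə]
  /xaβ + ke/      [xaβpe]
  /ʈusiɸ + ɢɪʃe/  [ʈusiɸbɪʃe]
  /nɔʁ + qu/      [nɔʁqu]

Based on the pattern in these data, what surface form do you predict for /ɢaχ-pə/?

The data show progressive place assimilation: /d/ → [ɢ] after /ʁ/; /k/ → [p] after /β/; /ɢ/ → [b] after /ɸ/. In each pair only place changes, matching the preceding consonant, while manner and voice stay constant.
No alternation appears in [nɔʁqu]: there the adjacent consonants already agree in place (/q/ and /ʁ/ are both uvular), so this form is consistent with the same rule.
The rule targets /p/ (voiceless bilabial stop), which sits after the trigger /χ/ (uvular).
Changing only its place to uvular gives [q] — the voiceless uvular stop.

[ɢaχqə]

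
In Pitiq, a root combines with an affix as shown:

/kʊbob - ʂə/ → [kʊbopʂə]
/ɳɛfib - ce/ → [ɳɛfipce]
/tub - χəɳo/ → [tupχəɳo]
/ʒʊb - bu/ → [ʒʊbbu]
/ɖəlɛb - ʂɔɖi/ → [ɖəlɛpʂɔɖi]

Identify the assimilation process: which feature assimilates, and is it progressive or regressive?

regressive voicing assimilation

Underlying /b/ is realised as [p] next to /ʂ/; /ʂ/ itself does not change.
The change voiced → voiceless matches the voicing of the following /ʂ/, identifying this as voicing assimilation.
Place and manner are unchanged, so the assimilation is partial, not total.
The same holds elsewhere in the data: /b/ → [p] before /c/ (voiced → voiceless, matching voiceless); /b/ → [p] before /χ/ (voiced → voiceless, matching voiceless) — only voicing changes, and always toward the following segment.
Nothing changes in [ʒʊbbu]: there the adjacent consonants already agree in voicing (/b/ and /b/ are both voiced), so this form is consistent with the same rule.
Since the segment that changes precedes the conditioning segment, the assimilation is regressive.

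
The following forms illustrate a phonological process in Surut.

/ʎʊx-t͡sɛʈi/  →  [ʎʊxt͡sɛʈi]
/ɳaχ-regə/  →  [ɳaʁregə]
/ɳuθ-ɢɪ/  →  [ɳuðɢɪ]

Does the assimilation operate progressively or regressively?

The segment that alternates is /χ/, which surfaces as [ʁ] when adjacent to /r/.
The change voiceless → voiced matches the voicing of the following /r/, identifying this as voicing assimilation.
The same holds elsewhere in the data: /θ/ → [ð] before /ɢ/ (voiceless → voiced, matching voiced) — only voicing changes, and always toward the following segment.
No alternation appears in [ʎʊxt͡sɛʈi]: there the adjacent consonants already agree in voicing (/x/ and /t͡s/ are both voiceless), so this form is consistent with the same rule.
Since the segment that changes precedes the conditioning segment, the assimilation is regressive.

regressive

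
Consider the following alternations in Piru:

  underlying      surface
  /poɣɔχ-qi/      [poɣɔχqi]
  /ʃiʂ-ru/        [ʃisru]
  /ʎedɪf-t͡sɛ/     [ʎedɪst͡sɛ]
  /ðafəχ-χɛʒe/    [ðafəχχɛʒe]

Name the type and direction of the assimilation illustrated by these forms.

Comparing underlying and surface forms, /ʂ/ → [s] is the alternation; the neighbouring /r/ is constant.
/ʂ/ is retroflex while /r/ is alveolar; the output [s] is alveolar, matching the trigger — so the feature that spreads is place.
Manner and voice are unchanged, so the assimilation is partial, not total.
The same holds elsewhere in the data: /f/ → [s] before /t͡s/ (labiodental → alveolar, matching alveolar) — only place changes, and always toward the following segment.
No alternation appears in [poɣɔχqi], [ðafəχχɛʒe]: there the adjacent consonants already agree in place (/χ/ and /q/ are both uvular; /χ/ and /χ/ are both uvular), so these forms are consistent with the same rule.
Since the segment that changes precedes the conditioning segment, the assimilation is regressive.

regressive place assimilation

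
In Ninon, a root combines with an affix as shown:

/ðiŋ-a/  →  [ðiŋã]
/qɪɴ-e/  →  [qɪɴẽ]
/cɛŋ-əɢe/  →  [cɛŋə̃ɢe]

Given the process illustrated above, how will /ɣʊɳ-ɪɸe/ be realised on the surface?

[ɣʊɳɪ̃ɸe]

The data show progressive nasality assimilation (vowel nasalisation): /a/ → [ã] after /ŋ/; /e/ → [ẽ] after /ɴ/; /ə/ → [ə̃] after /ŋ/ — a vowel is nasalised by an immediately preceding nasal consonant.
The vowel /ɪ/ is adjacent to the preceding nasal /ɳ/, so it acquires [+nasal] and surfaces as [ɪ̃].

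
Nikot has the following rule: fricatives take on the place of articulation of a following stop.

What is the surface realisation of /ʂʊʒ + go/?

/ʒ/ is a voiced postalveolar fricative. The following trigger /g/ is velar, so /ʒ/ must become velar as well.
The voiced velar fricative is [ɣ], so /ʒ/ → [ɣ].

[ʂʊɣgo]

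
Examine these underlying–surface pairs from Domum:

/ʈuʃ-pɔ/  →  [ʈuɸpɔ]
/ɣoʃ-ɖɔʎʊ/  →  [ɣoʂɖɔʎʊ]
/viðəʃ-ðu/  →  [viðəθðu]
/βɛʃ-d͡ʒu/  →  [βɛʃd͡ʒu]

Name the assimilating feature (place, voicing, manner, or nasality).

place

The segment that alternates is /ʃ/, which surfaces as [ɸ] when adjacent to /p/.
/ʃ/ is postalveolar while /p/ is bilabial; the output [ɸ] is bilabial, matching the trigger — so the feature that spreads is place.
The other alternating forms pattern the same way: /ʃ/ → [ʂ] before /ɖ/ (postalveolar → retroflex, matching retroflex); /ʃ/ → [θ] before /ð/ (postalveolar → dental, matching dental) — only place changes, and always toward the following segment.
Nothing changes in [βɛʃd͡ʒu]: there the adjacent consonants already agree in place (/ʃ/ and /d͡ʒ/ are both postalveolar), so this form is consistent with the same rule.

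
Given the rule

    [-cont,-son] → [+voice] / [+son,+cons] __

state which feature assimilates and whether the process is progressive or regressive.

progressive voicing assimilation

The structural change is [+voice], and the conditioning segment [+son,+cons] (a sonorant consonant) is itself voiced, so the target comes to share the voicing of its neighbour — voicing assimilation.
The conditioning segment sits to the left of the focus bar, meaning the trigger precedes the segment that changes — progressive assimilation.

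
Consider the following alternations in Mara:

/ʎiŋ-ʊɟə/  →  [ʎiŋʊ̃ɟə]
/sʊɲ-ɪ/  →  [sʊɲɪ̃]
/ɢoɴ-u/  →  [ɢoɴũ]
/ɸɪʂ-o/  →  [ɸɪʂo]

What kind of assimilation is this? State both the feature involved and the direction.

progressive nasality assimilation (vowel nasalisation)

The vowel /ʊ/ surfaces as nasalised [ʊ̃] next to the preceding nasal /ŋ/ — it has acquired the [+nasal] feature of its neighbour.
The other forms show the same pattern: /ɪ/ → [ɪ̃] after /ɲ/; /u/ → [ũ] after /ɴ/ — each time a vowel is nasalised next to a preceding nasal.
No change occurs in [ɸɪʂo] because the vowel at the boundary is adjacent to an oral consonant, not a nasal (/o/ next to /ʂ/).
Because the conditioning nasal is to the left of the vowel that changes, the process is progressive (perseverative).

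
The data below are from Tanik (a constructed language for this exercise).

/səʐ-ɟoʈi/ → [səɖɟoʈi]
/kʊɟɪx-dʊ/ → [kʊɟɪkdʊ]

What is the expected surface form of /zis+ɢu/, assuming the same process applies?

The data show regressive manner assimilation: /ʐ/ → [ɖ] before /ɟ/; /x/ → [k] before /d/. In each pair only manner changes, matching the following consonant, while place and voice stay constant.
The rule targets /s/ (voiceless alveolar fricative), which sits before the trigger /ɢ/ (stop).
The voiceless alveolar stop is [t], so /s/ → [t].

[zitɢu]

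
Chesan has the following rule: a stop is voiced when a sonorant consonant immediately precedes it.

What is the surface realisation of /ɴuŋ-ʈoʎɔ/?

The rule targets /ʈ/ (voiceless retroflex stop), which sits after the trigger /ŋ/ (voiced).
The voiced retroflex stop is [ɖ], so /ʈ/ → [ɖ].

[ɴuŋɖoʎɔ]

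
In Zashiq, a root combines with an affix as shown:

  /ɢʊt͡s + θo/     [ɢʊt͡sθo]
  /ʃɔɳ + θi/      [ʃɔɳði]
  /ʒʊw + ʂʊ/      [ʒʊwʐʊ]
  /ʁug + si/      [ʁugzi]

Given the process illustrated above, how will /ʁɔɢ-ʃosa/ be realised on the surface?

[ʁɔɢʒosa]

The data show progressive voicing assimilation: /θ/ → [ð] after /ɳ/; /ʂ/ → [ʐ] after /w/; /s/ → [z] after /g/. In each pair only voicing changes, matching the preceding consonant, while place and manner stay constant.
Nothing changes in [ɢʊt͡sθo]: there the adjacent consonants already agree in voicing (/θ/ and /t͡s/ are both voiceless), so this form is consistent with the same rule.
The rule targets /ʃ/ (voiceless postalveolar fricative), which sits after the trigger /ɢ/ (voiced).
Changing only its voicing to voiced gives [ʒ] — the voiced postalveolar fricative.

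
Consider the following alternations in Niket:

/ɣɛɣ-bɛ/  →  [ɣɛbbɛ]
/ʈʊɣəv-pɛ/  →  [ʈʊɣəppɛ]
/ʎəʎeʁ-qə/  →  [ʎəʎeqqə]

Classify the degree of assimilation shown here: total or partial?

Underlying /ɣ/ is realised as [b] next to /b/; /b/ itself does not change.
The output [b] is identical to the trigger /b/ — every feature (place, manner, voicing) has been copied — so this is total assimilation.
The other forms behave the same way: /v/ → [p] before /p/; /ʁ/ → [q] before /q/ — in each case the output is a copy of the following consonant.

total assimilation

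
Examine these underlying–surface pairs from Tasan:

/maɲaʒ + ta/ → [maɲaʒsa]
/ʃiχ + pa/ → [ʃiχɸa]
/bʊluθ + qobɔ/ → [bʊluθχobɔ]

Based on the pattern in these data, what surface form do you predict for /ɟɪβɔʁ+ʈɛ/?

[ɟɪβɔʁʂɛ]

The data show progressive manner assimilation: /t/ → [s] after /ʒ/; /p/ → [ɸ] after /χ/; /q/ → [χ] after /θ/. In each pair only manner changes, matching the preceding consonant, while place and voice stay constant.
The rule targets /ʈ/ (voiceless retroflex stop), which sits after the trigger /ʁ/ (fricative).
Changing only its manner to fricative gives [ʂ] — the voiceless retroflex fricative.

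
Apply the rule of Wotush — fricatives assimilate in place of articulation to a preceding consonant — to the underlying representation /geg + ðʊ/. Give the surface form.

The rule targets /ð/ (voiced dental fricative), which sits after the trigger /g/ (velar).
A voiced velar fricative is [ɣ], so the surface segment is [ɣ].

[gegɣʊ]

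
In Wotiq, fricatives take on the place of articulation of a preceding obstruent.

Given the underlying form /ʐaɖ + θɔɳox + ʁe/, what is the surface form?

The rule targets /θ/ (voiceless dental fricative), which sits after the trigger /ɖ/ (retroflex).
The voiceless retroflex fricative is [ʂ], so /θ/ → [ʂ].
At the second juncture, /ʁ/ likewise becomes [ɣ] adjacent to /x/.

[ʐaɖʂɔɳoxɣe]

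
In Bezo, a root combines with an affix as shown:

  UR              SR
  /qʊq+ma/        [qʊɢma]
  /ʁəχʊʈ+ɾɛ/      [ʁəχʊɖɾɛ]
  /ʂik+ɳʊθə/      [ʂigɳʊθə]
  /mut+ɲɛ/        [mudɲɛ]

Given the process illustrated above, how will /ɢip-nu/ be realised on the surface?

The data show regressive voicing assimilation: /q/ → [ɢ] before /m/; /ʈ/ → [ɖ] before /ɾ/; /k/ → [g] before /ɳ/; /t/ → [d] before /ɲ/. In each pair only voicing changes, matching the following consonant, while place and manner stay constant.
The rule targets /p/ (voiceless bilabial stop), which sits before the trigger /n/ (voiced).
Changing only its voicing to voiced gives [b] — the voiced bilabial stop.

[ɢibnu]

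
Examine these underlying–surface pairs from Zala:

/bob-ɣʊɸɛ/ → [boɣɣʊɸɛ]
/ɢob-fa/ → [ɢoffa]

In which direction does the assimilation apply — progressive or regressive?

regressive

The segment that alternates is /b/, which surfaces as [ɣ] when adjacent to /ɣ/.
The output [ɣ] is identical to the trigger /ɣ/ — every feature (place, manner, voicing) has been copied — so this is total assimilation.
The remaining alternation confirms this: /b/ → [f] before /f/ — in each case the output is a copy of the following consonant.
Since the segment that changes precedes the conditioning segment, the assimilation is regressive.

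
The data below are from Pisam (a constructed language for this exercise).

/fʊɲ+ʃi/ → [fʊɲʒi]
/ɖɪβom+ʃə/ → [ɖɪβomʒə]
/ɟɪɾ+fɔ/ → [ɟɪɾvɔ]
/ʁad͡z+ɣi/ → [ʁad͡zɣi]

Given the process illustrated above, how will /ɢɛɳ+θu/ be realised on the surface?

The data show progressive voicing assimilation: /ʃ/ → [ʒ] after /ɲ/; /ʃ/ → [ʒ] after /m/; /f/ → [v] after /ɾ/. In each pair only voicing changes, matching the preceding consonant, while place and manner stay constant.
Nothing changes in [ʁad͡zɣi]: there the adjacent consonants already agree in voicing (/ɣ/ and /d͡z/ are both voiced), so this form is consistent with the same rule.
The rule targets /θ/ (voiceless dental fricative), which sits after the trigger /ɳ/ (voiced).
The voiced dental fricative is [ð], so /θ/ → [ð].

[ɢɛɳðu]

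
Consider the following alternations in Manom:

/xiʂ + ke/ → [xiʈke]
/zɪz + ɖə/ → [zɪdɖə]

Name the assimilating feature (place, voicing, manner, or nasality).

Underlying /ʂ/ is realised as [ʈ] next to /k/; /k/ itself does not change.
/ʂ/ is a fricative while /k/ is a stop; the output [ʈ] is a stop, matching the trigger — so the feature that spreads is manner.
Checking the remaining alternation: /z/ → [d] before /ɖ/ (fricative → stop, matching a stop) — only manner changes, and always toward the following segment.

manner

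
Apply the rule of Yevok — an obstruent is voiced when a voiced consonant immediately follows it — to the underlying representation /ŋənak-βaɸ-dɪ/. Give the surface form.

[ŋənagβaβdɪ]

/k/ is a voiceless velar stop. The following trigger /β/ is voiced, so /k/ must become voiced as well.
A voiced velar stop is [g], so the surface segment is [g].
The same rule applies at the second boundary: /ɸ/ → [β] next to /d/.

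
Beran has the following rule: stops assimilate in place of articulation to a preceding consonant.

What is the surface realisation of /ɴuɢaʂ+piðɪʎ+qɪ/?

/p/ is a voiceless bilabial stop. The preceding trigger /ʂ/ is retroflex, so /p/ must become retroflex as well.
Changing only its place to retroflex gives [ʈ] — the voiceless retroflex stop.
At the second juncture, /q/ likewise becomes [c] adjacent to /ʎ/.

[ɴuɢaʂʈiðɪʎcɪ]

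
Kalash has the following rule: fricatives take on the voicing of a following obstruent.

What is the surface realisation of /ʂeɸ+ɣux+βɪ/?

[ʂeβɣuɣβɪ]

The rule targets /ɸ/ (voiceless bilabial fricative), which sits before the trigger /ɣ/ (voiced).
A voiced bilabial fricative is [β], so the surface segment is [β].
At the second juncture, /x/ likewise becomes [ɣ] adjacent to /β/.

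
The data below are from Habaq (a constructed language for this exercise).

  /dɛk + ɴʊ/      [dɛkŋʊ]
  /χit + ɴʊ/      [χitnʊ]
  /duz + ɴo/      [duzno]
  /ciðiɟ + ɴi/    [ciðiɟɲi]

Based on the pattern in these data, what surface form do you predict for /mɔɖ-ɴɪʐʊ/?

[mɔɖɳɪʐʊ]

The data show progressive place assimilation: /ɴ/ → [ŋ] after /k/; /ɴ/ → [n] after /t/; /ɴ/ → [n] after /z/; /ɴ/ → [ɲ] after /ɟ/. In each pair only place changes, matching the preceding consonant, while manner and voice stay constant.
/ɴ/ is a voiced uvular nasal. The preceding trigger /ɖ/ is retroflex, so /ɴ/ must become retroflex as well.
Changing only its place to retroflex gives [ɳ] — the voiced retroflex nasal.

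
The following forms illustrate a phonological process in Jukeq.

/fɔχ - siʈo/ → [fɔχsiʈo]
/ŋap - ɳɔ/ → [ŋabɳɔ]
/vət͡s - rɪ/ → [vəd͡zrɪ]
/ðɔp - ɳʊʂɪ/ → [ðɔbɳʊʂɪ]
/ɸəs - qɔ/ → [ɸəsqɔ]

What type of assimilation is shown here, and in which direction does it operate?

Comparing underlying and surface forms, /p/ → [b] is the alternation; the neighbouring /ɳ/ is constant.
The change voiceless → voiced matches the voicing of the following /ɳ/, identifying this as voicing assimilation.
Place and manner are unchanged, so the assimilation is partial, not total.
The same holds elsewhere in the data: /t͡s/ → [d͡z] before /r/ (voiceless → voiced, matching voiced) — only voicing changes, and always toward the following segment.
Nothing changes in [fɔχsiʈo], [ɸəsqɔ]: there the adjacent consonants already agree in voicing (/χ/ and /s/ are both voiceless; /s/ and /q/ are both voiceless), so these forms are consistent with the same rule.
Since the segment that changes precedes the conditioning segment, the assimilation is regressive.

regressive voicing assimilation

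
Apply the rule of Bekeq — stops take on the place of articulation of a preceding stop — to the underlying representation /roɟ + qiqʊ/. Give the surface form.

[roɟciqʊ]

The rule targets /q/ (voiceless uvular stop), which sits after the trigger /ɟ/ (palatal).
Changing only its place to palatal gives [c] — the voiceless palatal stop.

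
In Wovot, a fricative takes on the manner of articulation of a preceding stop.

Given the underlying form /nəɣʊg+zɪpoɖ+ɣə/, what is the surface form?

/z/ is a voiced alveolar fricative. The preceding trigger /g/ is a stop, so /z/ must become a stop as well.
The voiced alveolar stop is [d], so /z/ → [d].
At the second juncture, /ɣ/ likewise becomes [g] adjacent to /ɖ/.

[nəɣʊgdɪpoɖgə]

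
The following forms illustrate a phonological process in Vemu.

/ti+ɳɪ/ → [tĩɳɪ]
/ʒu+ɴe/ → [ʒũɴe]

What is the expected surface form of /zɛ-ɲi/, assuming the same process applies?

[zɛ̃ɲi]

The data show regressive nasality assimilation (vowel nasalisation): /i/ → [ĩ] before /ɳ/; /u/ → [ũ] before /ɴ/ — a vowel is nasalised by an immediately following nasal consonant.
/ɛ/ sits next to the nasal /ɲ/ and is therefore nasalised to [ɛ̃].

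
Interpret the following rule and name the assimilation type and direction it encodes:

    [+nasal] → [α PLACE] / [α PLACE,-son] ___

The rule copies the place features (abbreviated [PLACE]) from the environment onto the target, so the assimilating feature is place.
The conditioning segment sits to the left of the focus bar, meaning the trigger precedes the segment that changes — progressive assimilation.

progressive place assimilation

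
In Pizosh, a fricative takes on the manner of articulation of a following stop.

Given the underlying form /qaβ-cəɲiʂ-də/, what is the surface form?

The rule targets /β/ (voiced bilabial fricative), which sits before the trigger /c/ (stop).
The voiced bilabial stop is [b], so /β/ → [b].
The same rule applies at the second boundary: /ʂ/ → [ʈ] next to /d/.

[qabcəɲiʈdə]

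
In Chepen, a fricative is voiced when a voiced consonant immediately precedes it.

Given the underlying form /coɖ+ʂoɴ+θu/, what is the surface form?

The rule targets /ʂ/ (voiceless retroflex fricative), which sits after the trigger /ɖ/ (voiced).
A voiced retroflex fricative is [ʐ], so the surface segment is [ʐ].
The same rule applies at the second boundary: /θ/ → [ð] next to /ɴ/.

[coɖʐoɴðu]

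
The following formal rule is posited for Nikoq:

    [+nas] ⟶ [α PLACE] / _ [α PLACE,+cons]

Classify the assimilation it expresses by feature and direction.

regressive place assimilation

The rule copies the place features (abbreviated [PLACE]) from the environment onto the target, so the assimilating feature is place.
Since the environment is written after the underscore, the trigger follows the target; the direction is regressive.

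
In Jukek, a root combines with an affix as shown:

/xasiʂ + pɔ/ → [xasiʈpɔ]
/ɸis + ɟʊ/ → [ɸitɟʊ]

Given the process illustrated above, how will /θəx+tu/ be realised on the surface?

The data show regressive manner assimilation: /ʂ/ → [ʈ] before /p/; /s/ → [t] before /ɟ/. In each pair only manner changes, matching the following consonant, while place and voice stay constant.
The rule targets /x/ (voiceless velar fricative), which sits before the trigger /t/ (stop).
Changing only its manner to stop gives [k] — the voiceless velar stop.

[θəktu]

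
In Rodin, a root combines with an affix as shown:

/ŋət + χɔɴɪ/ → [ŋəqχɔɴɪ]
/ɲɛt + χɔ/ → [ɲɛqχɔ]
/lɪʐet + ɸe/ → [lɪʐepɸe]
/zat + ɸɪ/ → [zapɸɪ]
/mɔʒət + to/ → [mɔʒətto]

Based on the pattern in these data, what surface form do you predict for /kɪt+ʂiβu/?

[kɪʈʂiβu]

The data show regressive place assimilation: /t/ → [q] before /χ/; /t/ → [p] before /ɸ/. In each pair only place changes, matching the following consonant, while manner and voice stay constant.
No alternation appears in [mɔʒətto]: there the adjacent consonants already agree in place (/t/ and /t/ are both alveolar), so this form is consistent with the same rule.
/t/ is a voiceless alveolar stop. The following trigger /ʂ/ is retroflex, so /t/ must become retroflex as well.
Changing only its place to retroflex gives [ʈ] — the voiceless retroflex stop.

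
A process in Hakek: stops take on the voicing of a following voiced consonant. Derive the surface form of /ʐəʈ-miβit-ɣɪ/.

/ʈ/ is a voiceless retroflex stop. The following trigger /m/ is voiced, so /ʈ/ must become voiced as well.
Changing only its voicing to voiced gives [ɖ] — the voiced retroflex stop.
The same rule applies at the second boundary: /t/ → [d] next to /ɣ/.

[ʐəɖmiβidɣɪ]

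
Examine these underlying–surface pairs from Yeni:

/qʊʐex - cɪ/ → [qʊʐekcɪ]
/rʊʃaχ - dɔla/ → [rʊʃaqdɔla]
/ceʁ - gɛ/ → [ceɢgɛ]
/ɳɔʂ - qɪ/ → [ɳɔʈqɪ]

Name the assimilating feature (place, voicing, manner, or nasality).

The segment that alternates is /x/, which surfaces as [k] when adjacent to /c/.
The change fricative → stop matches the manner of the following /c/, identifying this as manner assimilation.
The other alternating forms pattern the same way: /χ/ → [q] before /d/ (fricative → stop, matching a stop); /ʁ/ → [ɢ] before /g/ (fricative → stop, matching a stop); /ʂ/ → [ʈ] before /q/ (fricative → stop, matching a stop) — only manner changes, and always toward the following segment.

manner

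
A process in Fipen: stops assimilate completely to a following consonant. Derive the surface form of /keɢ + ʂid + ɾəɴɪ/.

[keʂʂiɾɾəɴɪ]

/ɢ/ is the segment targeted by the rule; it sits immediately before /ʂ/, so it assimilates completely and surfaces as [ʂ].
At the second juncture, /d/ likewise becomes [ɾ] adjacent to /ɾ/.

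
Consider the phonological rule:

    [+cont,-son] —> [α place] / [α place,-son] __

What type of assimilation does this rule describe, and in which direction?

progressive place assimilation

The shared variable α links the value of the place features (abbreviated [place]) on the target to the same value on the neighbouring segment, so place is the feature that assimilates.
The conditioning segment sits to the left of the focus bar, meaning the trigger precedes the segment that changes — progressive assimilation.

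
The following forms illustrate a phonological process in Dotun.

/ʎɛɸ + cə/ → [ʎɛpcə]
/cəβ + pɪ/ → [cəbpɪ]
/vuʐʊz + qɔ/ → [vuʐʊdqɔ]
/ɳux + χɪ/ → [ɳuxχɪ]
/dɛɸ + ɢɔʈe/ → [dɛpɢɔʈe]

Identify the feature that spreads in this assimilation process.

manner

Underlying /ɸ/ is realised as [p] next to /c/; /c/ itself does not change.
/ɸ/ is a fricative while /c/ is a stop; the output [p] is a stop, matching the trigger — so the feature that spreads is manner.
Checking the remaining alternations: /β/ → [b] before /p/ (fricative → stop, matching a stop); /z/ → [d] before /q/ (fricative → stop, matching a stop); /ɸ/ → [p] before /ɢ/ (fricative → stop, matching a stop) — only manner changes, and always toward the following segment.
No alternation appears in [ɳuxχɪ]: there the adjacent consonants already agree in manner (/x/ and /χ/ are both fricatives), so this form is consistent with the same rule.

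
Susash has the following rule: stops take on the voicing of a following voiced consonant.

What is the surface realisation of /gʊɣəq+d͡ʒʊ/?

[gʊɣəɢd͡ʒʊ]

The rule targets /q/ (voiceless uvular stop), which sits before the trigger /d͡ʒ/ (voiced).
The voiced uvular stop is [ɢ], so /q/ → [ɢ].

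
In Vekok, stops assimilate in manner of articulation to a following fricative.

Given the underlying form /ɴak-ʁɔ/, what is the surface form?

[ɴaxʁɔ]

/k/ is a voiceless velar stop. The following trigger /ʁ/ is a fricative, so /k/ must become a fricative as well.
A voiceless velar fricative is [x], so the surface segment is [x].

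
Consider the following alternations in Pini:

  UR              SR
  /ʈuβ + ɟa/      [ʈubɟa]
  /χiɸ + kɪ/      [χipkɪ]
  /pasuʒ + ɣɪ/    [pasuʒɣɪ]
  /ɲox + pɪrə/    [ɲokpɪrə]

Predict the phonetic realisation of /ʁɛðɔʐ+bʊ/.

[ʁɛðɔɖbʊ]

The data show regressive manner assimilation: /β/ → [b] before /ɟ/; /ɸ/ → [p] before /k/; /x/ → [k] before /p/. In each pair only manner changes, matching the following consonant, while place and voice stay constant.
Nothing changes in [pasuʒɣɪ]: there the adjacent consonants already agree in manner (/ʒ/ and /ɣ/ are both fricatives), so this form is consistent with the same rule.
/ʐ/ is a voiced retroflex fricative. The following trigger /b/ is a stop, so /ʐ/ must become a stop as well.
Changing only its manner to stop gives [ɖ] — the voiced retroflex stop.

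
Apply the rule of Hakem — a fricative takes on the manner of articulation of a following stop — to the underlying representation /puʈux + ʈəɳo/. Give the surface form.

/x/ is a voiceless velar fricative. The following trigger /ʈ/ is a stop, so /x/ must become a stop as well.
A voiceless velar stop is [k], so the surface segment is [k].

[puʈukʈəɳo]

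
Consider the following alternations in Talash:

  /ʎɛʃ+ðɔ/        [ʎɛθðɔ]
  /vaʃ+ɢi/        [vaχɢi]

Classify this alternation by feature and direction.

regressive place assimilation

Comparing underlying and surface forms, /ʃ/ → [θ] is the alternation; the neighbouring /ð/ is constant.
The change postalveolar → dental matches the place of the following /ð/, identifying this as place assimilation.
Manner and voice are unchanged, so the assimilation is partial, not total.
The same holds elsewhere in the data: /ʃ/ → [χ] before /ɢ/ (postalveolar → uvular, matching uvular) — only place changes, and always toward the following segment.
Since the segment that changes precedes the conditioning segment, the assimilation is regressive.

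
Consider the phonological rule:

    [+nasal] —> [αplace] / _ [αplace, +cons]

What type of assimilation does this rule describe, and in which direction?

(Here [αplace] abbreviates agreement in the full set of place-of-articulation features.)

regressive place assimilation

The shared variable α links the value of the place features (abbreviated [place]) on the target to the same value on the neighbouring segment, so place is the feature that assimilates.
The conditioning segment sits to the right of the focus bar, meaning the trigger follows the segment that changes — regressive assimilation.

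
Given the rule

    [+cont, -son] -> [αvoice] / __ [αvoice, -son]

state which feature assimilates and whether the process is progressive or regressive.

The shared variable α links the value of [voice] on the target to the same value on the neighbouring segment, so voicing is the feature that assimilates.
Since the environment is written after the underscore, the trigger follows the target; the direction is regressive.

regressive voicing assimilation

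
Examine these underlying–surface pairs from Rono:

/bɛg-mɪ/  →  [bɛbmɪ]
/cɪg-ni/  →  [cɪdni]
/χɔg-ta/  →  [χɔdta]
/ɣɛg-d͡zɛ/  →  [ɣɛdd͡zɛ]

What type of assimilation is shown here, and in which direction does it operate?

Underlying /g/ is realised as [b] next to /m/; /m/ itself does not change.
The change velar → bilabial matches the place of the following /m/, identifying this as place assimilation.
Manner and voice are unchanged, so the assimilation is partial, not total.
Checking the remaining alternations: /g/ → [d] before /n/ (velar → alveolar, matching alveolar); /g/ → [d] before /t/ (velar → alveolar, matching alveolar); /g/ → [d] before /d͡z/ (velar → alveolar, matching alveolar) — only place changes, and always toward the following segment.
Since the segment that changes precedes the conditioning segment, the assimilation is regressive.

regressive place assimilation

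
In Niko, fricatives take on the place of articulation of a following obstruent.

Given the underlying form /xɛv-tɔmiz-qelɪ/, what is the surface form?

/v/ is a voiced labiodental fricative. The following trigger /t/ is alveolar, so /v/ must become alveolar as well.
The voiced alveolar fricative is [z], so /v/ → [z].
The same rule applies at the second boundary: /z/ → [ʁ] next to /q/.

[xɛztɔmiʁqelɪ]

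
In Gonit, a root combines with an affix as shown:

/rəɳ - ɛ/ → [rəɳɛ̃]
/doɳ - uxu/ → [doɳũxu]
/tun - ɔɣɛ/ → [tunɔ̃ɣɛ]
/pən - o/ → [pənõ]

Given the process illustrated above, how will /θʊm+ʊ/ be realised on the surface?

The data show progressive nasality assimilation (vowel nasalisation): /ɛ/ → [ɛ̃] after /ɳ/; /u/ → [ũ] after /ɳ/; /ɔ/ → [ɔ̃] after /n/; /o/ → [õ] after /n/ — a vowel is nasalised by an immediately preceding nasal consonant.
The vowel /ʊ/ is adjacent to the preceding nasal /m/, so it acquires [+nasal] and surfaces as [ʊ̃].

[θʊmʊ̃]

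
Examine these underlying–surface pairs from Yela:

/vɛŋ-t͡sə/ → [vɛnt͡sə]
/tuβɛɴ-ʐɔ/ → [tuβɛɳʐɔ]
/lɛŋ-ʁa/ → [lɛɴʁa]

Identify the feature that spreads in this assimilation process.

place

Comparing underlying and surface forms, /ŋ/ → [n] is the alternation; the neighbouring /t͡s/ is constant.
/ŋ/ is velar while /t͡s/ is alveolar; the output [n] is alveolar, matching the trigger — so the feature that spreads is place.
Checking the remaining alternations: /ɴ/ → [ɳ] before /ʐ/ (uvular → retroflex, matching retroflex); /ŋ/ → [ɴ] before /ʁ/ (velar → uvular, matching uvular) — only place changes, and always toward the following segment.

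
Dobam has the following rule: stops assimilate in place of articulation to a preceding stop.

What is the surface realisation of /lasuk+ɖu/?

[lasukgu]

The rule targets /ɖ/ (voiced retroflex stop), which sits after the trigger /k/ (velar).
Changing only its place to velar gives [g] — the voiced velar stop.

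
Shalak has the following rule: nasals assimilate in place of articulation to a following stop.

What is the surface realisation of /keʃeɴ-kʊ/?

/ɴ/ is a voiced uvular nasal. The following trigger /k/ is velar, so /ɴ/ must become velar as well.
A voiced velar nasal is [ŋ], so the surface segment is [ŋ].

[keʃeŋkʊ]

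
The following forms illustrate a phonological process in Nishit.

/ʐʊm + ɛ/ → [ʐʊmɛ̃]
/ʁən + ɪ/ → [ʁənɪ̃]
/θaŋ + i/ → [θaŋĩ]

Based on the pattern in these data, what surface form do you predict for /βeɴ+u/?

[βeɴũ]

The data show progressive nasality assimilation (vowel nasalisation): /ɛ/ → [ɛ̃] after /m/; /ɪ/ → [ɪ̃] after /n/; /i/ → [ĩ] after /ŋ/ — a vowel is nasalised by an immediately preceding nasal consonant.
The vowel /u/ is adjacent to the preceding nasal /ɴ/, so it acquires [+nasal] and surfaces as [ũ].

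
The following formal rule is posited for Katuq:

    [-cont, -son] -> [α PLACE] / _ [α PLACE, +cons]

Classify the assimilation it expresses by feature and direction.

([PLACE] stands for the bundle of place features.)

regressive place assimilation

The shared variable α links the value of the place features (abbreviated [PLACE]) on the target to the same value on the neighbouring segment, so place is the feature that assimilates.
Since the environment is written after the underscore, the trigger follows the target; the direction is regressive.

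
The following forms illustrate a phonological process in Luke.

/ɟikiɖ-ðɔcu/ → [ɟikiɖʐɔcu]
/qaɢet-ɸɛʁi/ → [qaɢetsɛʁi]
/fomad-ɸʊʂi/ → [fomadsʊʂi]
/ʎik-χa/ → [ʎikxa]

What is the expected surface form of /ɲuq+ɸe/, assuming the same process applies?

The data show progressive place assimilation: /ð/ → [ʐ] after /ɖ/; /ɸ/ → [s] after /t/; /ɸ/ → [s] after /d/; /χ/ → [x] after /k/. In each pair only place changes, matching the preceding consonant, while manner and voice stay constant.
The rule targets /ɸ/ (voiceless bilabial fricative), which sits after the trigger /q/ (uvular).
A voiceless uvular fricative is [χ], so the surface segment is [χ].

[ɲuqχe]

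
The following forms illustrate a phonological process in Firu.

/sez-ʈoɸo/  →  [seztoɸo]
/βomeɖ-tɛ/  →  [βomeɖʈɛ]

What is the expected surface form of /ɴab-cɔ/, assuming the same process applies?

The data show progressive place assimilation: /ʈ/ → [t] after /z/; /t/ → [ʈ] after /ɖ/. In each pair only place changes, matching the preceding consonant, while manner and voice stay constant.
/c/ is a voiceless palatal stop. The preceding trigger /b/ is bilabial, so /c/ must become bilabial as well.
Changing only its place to bilabial gives [p] — the voiceless bilabial stop.

[ɴabpɔ]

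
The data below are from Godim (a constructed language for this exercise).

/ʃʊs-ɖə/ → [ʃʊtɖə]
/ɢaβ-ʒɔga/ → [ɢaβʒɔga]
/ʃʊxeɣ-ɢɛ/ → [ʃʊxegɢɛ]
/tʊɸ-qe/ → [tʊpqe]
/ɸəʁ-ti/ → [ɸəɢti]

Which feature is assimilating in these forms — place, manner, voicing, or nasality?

Comparing underlying and surface forms, /s/ → [t] is the alternation; the neighbouring /ɖ/ is constant.
/s/ is a fricative while /ɖ/ is a stop; the output [t] is a stop, matching the trigger — so the feature that spreads is manner.
The other alternating forms pattern the same way: /ɣ/ → [g] before /ɢ/ (fricative → stop, matching a stop); /ɸ/ → [p] before /q/ (fricative → stop, matching a stop); /ʁ/ → [ɢ] before /t/ (fricative → stop, matching a stop) — only manner changes, and always toward the following segment.
No alternation appears in [ɢaβʒɔga]: there the adjacent consonants already agree in manner (/β/ and /ʒ/ are both fricatives), so this form is consistent with the same rule.

manner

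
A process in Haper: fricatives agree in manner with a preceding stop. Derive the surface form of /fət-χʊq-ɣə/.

The rule targets /χ/ (voiceless uvular fricative), which sits after the trigger /t/ (stop).
Changing only its manner to stop gives [q] — the voiceless uvular stop.
The same rule applies at the second boundary: /ɣ/ → [g] next to /q/.

[fətqʊqgə]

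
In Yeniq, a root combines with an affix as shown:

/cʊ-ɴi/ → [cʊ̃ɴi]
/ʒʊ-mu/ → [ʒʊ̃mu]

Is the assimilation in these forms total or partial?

partial assimilation

The vowel /ʊ/ surfaces as nasalised [ʊ̃] next to the following nasal /ɴ/ — it has acquired the [+nasal] feature of its neighbour.
The other form shows the same pattern: /ʊ/ → [ʊ̃] before /m/ — each time a vowel is nasalised next to a following nasal.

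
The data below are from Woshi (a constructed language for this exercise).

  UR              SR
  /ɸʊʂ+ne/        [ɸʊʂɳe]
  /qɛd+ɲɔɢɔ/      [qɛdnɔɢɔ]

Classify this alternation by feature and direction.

progressive place assimilation

Underlying /n/ is realised as [ɳ] next to /ʂ/; /ʂ/ itself does not change.
The change alveolar → retroflex matches the place of the preceding /ʂ/, identifying this as place assimilation.
Manner and voice are unchanged, so the assimilation is partial, not total.
The same holds elsewhere in the data: /ɲ/ → [n] after /d/ (palatal → alveolar, matching alveolar) — only place changes, and always toward the preceding segment.
Since the segment that changes follows the conditioning segment, the assimilation is progressive.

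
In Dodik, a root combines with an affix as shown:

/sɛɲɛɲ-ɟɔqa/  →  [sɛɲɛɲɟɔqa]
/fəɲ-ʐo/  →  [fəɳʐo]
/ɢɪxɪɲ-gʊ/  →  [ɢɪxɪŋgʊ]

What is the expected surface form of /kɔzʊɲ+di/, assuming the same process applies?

[kɔzʊndi]

The data show regressive place assimilation: /ɲ/ → [ɳ] before /ʐ/; /ɲ/ → [ŋ] before /g/. In each pair only place changes, matching the following consonant, while manner and voice stay constant.
Nothing changes in [sɛɲɛɲɟɔqa]: there the adjacent consonants already agree in place (/ɲ/ and /ɟ/ are both palatal), so this form is consistent with the same rule.
/ɲ/ is a voiced palatal nasal. The following trigger /d/ is alveolar, so /ɲ/ must become alveolar as well.
The voiced alveolar nasal is [n], so /ɲ/ → [n].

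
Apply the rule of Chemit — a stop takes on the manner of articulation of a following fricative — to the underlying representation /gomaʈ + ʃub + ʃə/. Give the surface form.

The rule targets /ʈ/ (voiceless retroflex stop), which sits before the trigger /ʃ/ (fricative).
Changing only its manner to fricative gives [ʂ] — the voiceless retroflex fricative.
At the second juncture, /b/ likewise becomes [β] adjacent to /ʃ/.

[gomaʂʃuβʃə]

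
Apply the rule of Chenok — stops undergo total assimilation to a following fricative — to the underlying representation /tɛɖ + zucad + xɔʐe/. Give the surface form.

[tɛzzucaxxɔʐe]

/ɖ/ is the segment targeted by the rule; it sits immediately before /z/, so it assimilates completely and surfaces as [z].
At the second juncture, /d/ likewise becomes [x] adjacent to /x/.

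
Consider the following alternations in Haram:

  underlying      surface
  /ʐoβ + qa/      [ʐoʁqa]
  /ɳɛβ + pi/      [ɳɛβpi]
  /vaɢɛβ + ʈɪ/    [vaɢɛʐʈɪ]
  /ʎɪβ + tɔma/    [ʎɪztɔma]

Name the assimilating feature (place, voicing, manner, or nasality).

Underlying /β/ is realised as [ʁ] next to /q/; /q/ itself does not change.
The change bilabial → uvular matches the place of the following /q/, identifying this as place assimilation.
The other alternating forms pattern the same way: /β/ → [ʐ] before /ʈ/ (bilabial → retroflex, matching retroflex); /β/ → [z] before /t/ (bilabial → alveolar, matching alveolar) — only place changes, and always toward the following segment.
No alternation appears in [ɳɛβpi]: there the adjacent consonants already agree in place (/β/ and /p/ are both bilabial), so this form is consistent with the same rule.

place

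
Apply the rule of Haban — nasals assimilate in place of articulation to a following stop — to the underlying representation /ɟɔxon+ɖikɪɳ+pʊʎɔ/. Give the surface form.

The rule targets /n/ (voiced alveolar nasal), which sits before the trigger /ɖ/ (retroflex).
Changing only its place to retroflex gives [ɳ] — the voiced retroflex nasal.
At the second juncture, /ɳ/ likewise becomes [m] adjacent to /p/.

[ɟɔxoɳɖikɪmpʊʎɔ]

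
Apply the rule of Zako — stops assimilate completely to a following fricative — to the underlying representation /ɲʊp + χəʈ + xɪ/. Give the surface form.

[ɲʊχχəxxɪ]

/p/ is the segment targeted by the rule; it sits immediately before /χ/, so it assimilates completely and surfaces as [χ].
The same rule applies at the second boundary: /ʈ/ → [x] next to /x/.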